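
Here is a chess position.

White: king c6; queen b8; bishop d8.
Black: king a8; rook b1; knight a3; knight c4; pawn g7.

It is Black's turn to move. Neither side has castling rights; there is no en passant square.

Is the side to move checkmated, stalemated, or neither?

neither

Black to move; black king on a8.
In check: yes, from the white queen on b8.
Legal moves for Black: Kxb8, Rxb8.
Black is in check but has 2 legal moves → neither.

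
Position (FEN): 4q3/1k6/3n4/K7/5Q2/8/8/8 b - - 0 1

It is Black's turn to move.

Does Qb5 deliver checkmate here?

yes

After Qb5: white king on a5; in check: yes, from the black queen on b5.
King squares — a4: attacked by Qb5; b4: attacked by Qb5; b5: attacked by Nd6; a6: attacked by Qb5; b6: attacked by Qb5.
White has no legal moves → checkmate.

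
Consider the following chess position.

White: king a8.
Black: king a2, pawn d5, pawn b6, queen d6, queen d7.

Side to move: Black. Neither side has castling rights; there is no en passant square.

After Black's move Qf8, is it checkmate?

yes

After Qf8: white king on a8; in check: yes, from the black queen on f8.
King squares — a7: attacked by Qd7; b7: attacked by Qd7; b8: attacked by Qf8.
White has no legal moves → checkmate.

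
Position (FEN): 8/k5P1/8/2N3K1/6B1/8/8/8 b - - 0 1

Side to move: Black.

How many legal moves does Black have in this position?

Black to move; king on a7.
In check: no.
Legal moves: Kb8, Ka8, Kb6.
Count: 3.

3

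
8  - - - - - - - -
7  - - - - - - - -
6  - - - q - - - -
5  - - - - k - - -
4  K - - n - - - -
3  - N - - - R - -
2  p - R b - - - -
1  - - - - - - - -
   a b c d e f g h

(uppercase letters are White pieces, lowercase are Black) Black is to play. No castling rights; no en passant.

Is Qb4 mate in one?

After Qb4: white king on a4; in check: yes, from the black queen on b4.
King squares — a3: attacked by Qb4; b3: own knight; b4: attacked by Bd2; a5: attacked by Qb4; b5: attacked by Qb4.
White has no legal moves → checkmate.

yes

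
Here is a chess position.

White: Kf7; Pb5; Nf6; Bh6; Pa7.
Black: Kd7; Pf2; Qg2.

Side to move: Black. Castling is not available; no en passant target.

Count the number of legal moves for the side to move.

Black to move; king on d7.
In check: yes, from the white knight on f6.
Legal moves: Kd8, Kc8, Kc7, Kd6.
Count: 4.

4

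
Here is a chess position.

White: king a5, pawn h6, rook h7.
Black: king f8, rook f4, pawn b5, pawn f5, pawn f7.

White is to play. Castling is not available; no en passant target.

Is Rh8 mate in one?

After Rh8: black king on f8; in check: yes, from the white rook on h8.
Black has 1 legal reply: Ke7.
In check but a legal move exists → not checkmate.

no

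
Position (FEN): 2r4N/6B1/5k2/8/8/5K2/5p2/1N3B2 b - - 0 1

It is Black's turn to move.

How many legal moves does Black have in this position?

5

Black to move; king on f6.
In check: yes, from the white bishop on g7.
Legal moves: Kxg7, Ke7, Ke6, Kg5, Kf5.
Count: 5.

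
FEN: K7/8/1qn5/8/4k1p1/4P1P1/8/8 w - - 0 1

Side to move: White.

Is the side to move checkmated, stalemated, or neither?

White to move; white king on a8.
In check: no.
King squares — a7: attacked by Qb6; b7: attacked by Qb6; b8: attacked by Qb6.
Legal moves for White: none.
Not in check and no legal moves → stalemate.

stalemate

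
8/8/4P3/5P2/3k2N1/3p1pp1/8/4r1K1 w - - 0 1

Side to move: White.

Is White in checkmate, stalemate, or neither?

White to move; white king on g1.
In check: yes, from the black rook on e1.
King squares — f1: attacked by Re1; h1: attacked by Re1; f2: attacked by Pg3; g2: attacked by Pf3; h2: attacked by Pg3.
Legal moves for White: none.
In check with no legal moves → checkmate.

checkmate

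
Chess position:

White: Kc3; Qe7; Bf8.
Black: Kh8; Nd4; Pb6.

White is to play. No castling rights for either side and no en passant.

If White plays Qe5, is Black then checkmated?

After Qe5: black king on h8; in check: yes, from the white queen on e5.
Black has 2 legal replies: Kg8, Kh7.
In check but a legal move exists → not checkmate.

no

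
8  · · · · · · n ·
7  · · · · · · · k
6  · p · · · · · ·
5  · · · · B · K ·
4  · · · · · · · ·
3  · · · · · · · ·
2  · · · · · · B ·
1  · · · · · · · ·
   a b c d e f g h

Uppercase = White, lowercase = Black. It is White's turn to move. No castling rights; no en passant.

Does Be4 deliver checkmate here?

After Be4: black king on h7; in check: yes, from the white bishop on e4.
King squares — g6: attacked by Be4; h6: attacked by Kg5; g7: attacked by Be5; g8: own knight; h8: attacked by Be5.
Black has no legal moves → checkmate.

yes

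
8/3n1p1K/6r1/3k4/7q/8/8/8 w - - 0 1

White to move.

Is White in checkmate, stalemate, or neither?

White to move; white king on h7.
In check: yes, from the black queen on h4.
King squares — g6: attacked by Pf7; h6: attacked by Qh4; g7: attacked by Rg6; g8: attacked by Rg6; h8: attacked by Qh4.
Legal moves for White: none.
In check with no legal moves → checkmate.

checkmate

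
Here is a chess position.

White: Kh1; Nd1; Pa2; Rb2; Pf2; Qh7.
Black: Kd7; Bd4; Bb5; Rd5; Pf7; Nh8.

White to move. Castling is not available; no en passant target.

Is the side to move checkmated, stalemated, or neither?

neither

White to move; white king on h1.
In check: no.
Legal moves for White include: Qxh8, Qg8, Qg7, Qxf7+, Qh6, Qg6, Qh5, Qf5+, Qh4, Qe4, Qh3+, Qd3, Qh2, Qc2, Qb1, Rxb5, Rb4, Rb3, ... (list truncated; more exist).
White has legal moves and is not in check → neither.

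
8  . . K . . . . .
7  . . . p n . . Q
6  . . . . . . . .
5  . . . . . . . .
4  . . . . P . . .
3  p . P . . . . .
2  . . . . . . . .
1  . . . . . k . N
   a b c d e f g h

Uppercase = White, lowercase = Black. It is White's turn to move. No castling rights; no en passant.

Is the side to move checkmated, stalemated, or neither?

White to move; white king on c8.
In check: yes, from the black knight on e7.
King squares — b7: available; c7: available; d7: available; b8: available; d8: available.
Legal moves for White: Kd8, Kb8, Kxd7, Kc7, Kb7, Qxe7.
White is in check but has 6 legal moves → neither.

neither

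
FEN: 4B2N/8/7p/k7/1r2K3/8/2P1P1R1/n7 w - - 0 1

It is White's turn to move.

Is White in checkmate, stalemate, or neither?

neither

White to move; white king on e4.
In check: yes, from the black rook on b4.
King squares — d3: available; e3: available; f3: available; d4: attacked by Rb4; f4: attacked by Rb4; d5: available; e5: available; f5: available.
Legal moves for White: Kf5, Ke5, Kd5, Kf3, Ke3, Kd3, c4.
White is in check but has 7 legal moves → neither.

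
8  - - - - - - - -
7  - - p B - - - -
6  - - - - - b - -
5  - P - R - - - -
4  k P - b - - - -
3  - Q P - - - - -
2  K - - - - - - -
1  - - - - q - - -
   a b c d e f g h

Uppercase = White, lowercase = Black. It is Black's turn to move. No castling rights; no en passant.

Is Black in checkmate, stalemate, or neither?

checkmate

Black to move; black king on a4.
In check: yes, from the white queen on b3.
King squares — a3: attacked by Ka2; b3: attacked by Ka2; b4: attacked by Qb3; a5: attacked by Pb4; b5: attacked by Rd5.
Legal moves for Black: none.
In check with no legal moves → checkmate.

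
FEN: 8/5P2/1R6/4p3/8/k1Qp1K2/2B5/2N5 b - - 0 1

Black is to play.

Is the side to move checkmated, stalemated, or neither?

checkmate

Black to move; black king on a3.
In check: yes, from the white queen on c3.
King squares — a2: attacked by Nc1; b2: attacked by Qc3; b3: attacked by Nc1; a4: attacked by Bc2; b4: attacked by Qc3.
Legal moves for Black: none.
In check with no legal moves → checkmate.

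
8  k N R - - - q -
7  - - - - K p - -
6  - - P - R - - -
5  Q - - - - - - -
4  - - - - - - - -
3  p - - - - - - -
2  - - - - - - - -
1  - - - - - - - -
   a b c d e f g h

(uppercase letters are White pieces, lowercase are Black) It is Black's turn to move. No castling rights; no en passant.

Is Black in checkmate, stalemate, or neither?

Black to move; black king on a8.
In check: yes, from the white queen on a5.
King squares — a7: attacked by Qa5; b7: attacked by Pc6; b8: attacked by Rc8.
Legal moves for Black: none.
In check with no legal moves → checkmate.

checkmate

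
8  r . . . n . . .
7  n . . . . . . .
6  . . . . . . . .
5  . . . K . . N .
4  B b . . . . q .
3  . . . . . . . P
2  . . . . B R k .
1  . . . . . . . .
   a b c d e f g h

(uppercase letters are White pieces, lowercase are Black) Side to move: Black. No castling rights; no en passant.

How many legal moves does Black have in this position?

4

Black to move; king on g2.
In check: yes, from the white rook on f2.
Legal moves: Kg3, Kxf2, Kh1, Kg1.
Count: 4.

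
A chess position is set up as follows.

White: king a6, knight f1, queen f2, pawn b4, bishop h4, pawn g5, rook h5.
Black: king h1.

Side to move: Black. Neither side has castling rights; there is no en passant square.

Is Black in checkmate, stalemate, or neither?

stalemate

Black to move; black king on h1.
In check: no.
King squares — g1: attacked by Qf2; g2: attacked by Qf2; h2: attacked by Nf1.
Legal moves for Black: none.
Not in check and no legal moves → stalemate.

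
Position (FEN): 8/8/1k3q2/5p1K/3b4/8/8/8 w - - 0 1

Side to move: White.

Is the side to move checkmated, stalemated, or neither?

White to move; white king on h5.
In check: no.
King squares — g4: attacked by Pf5; h4: attacked by Qf6; g5: attacked by Qf6; g6: attacked by Qf6; h6: attacked by Qf6.
Legal moves for White: none.
Not in check and no legal moves → stalemate.

stalemate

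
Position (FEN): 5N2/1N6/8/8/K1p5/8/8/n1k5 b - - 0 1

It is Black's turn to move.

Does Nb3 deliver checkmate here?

After Nb3: white king on a4; in check: no.
White is not in check, so this cannot be checkmate.

no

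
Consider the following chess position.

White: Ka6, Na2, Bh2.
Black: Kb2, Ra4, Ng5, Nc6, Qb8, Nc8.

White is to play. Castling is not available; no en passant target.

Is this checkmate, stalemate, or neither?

White to move; white king on a6.
In check: yes, from the black rook on a4.
King squares — a5: attacked by Ra4; b5: attacked by Qb8; b6: attacked by Qb8; a7: attacked by Ra4; b7: attacked by Qb8.
Legal moves for White: none.
In check with no legal moves → checkmate.

checkmate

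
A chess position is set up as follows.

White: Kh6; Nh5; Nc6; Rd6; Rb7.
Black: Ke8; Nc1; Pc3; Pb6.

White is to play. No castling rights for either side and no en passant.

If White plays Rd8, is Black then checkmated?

After Rd8: black king on e8; in check: yes, from the white rook on d8.
King squares — d7: attacked by Rb7; e7: attacked by Nc6; f7: attacked by Rb7; d8: attacked by Nc6; f8: attacked by Rd8.
Black has no legal moves → checkmate.

yes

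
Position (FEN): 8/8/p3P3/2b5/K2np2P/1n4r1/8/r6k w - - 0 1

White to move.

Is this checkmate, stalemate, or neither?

checkmate

White to move; white king on a4.
In check: yes, from the black rook on a1.
King squares — a3: attacked by Ra1; b3: attacked by Rg3; b4: attacked by Bc5; a5: attacked by Ra1; b5: attacked by Nd4.
Legal moves for White: none.
In check with no legal moves → checkmate.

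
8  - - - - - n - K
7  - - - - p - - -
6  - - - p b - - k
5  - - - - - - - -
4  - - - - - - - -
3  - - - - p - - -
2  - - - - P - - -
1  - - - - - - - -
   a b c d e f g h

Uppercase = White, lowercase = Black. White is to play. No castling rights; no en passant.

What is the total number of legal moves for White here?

White to move; king on h8.
In check: no.
Legal moves: none.
Count: 0.

0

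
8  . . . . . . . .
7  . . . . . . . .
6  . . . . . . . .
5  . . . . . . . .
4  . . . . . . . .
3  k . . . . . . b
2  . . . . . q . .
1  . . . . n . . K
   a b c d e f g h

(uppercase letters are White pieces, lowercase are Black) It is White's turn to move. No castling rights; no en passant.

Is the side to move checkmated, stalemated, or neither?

White to move; white king on h1.
In check: no.
King squares — g1: attacked by Qf2; g2: attacked by Ne1; h2: attacked by Qf2.
Legal moves for White: none.
Not in check and no legal moves → stalemate.

stalemate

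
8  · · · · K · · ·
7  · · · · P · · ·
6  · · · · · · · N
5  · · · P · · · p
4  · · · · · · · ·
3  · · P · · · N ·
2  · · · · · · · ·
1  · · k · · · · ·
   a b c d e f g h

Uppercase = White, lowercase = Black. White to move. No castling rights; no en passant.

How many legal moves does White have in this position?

16

White to move; king on e8.
In check: no.
Legal moves: Kf8, Kd8, Kf7, Kd7, Ng8, Nf7, Nhf5, Ng4, Nxh5, Ngf5, Ne4, Ne2+, Nh1, Nf1, d6, c4.
Count: 16.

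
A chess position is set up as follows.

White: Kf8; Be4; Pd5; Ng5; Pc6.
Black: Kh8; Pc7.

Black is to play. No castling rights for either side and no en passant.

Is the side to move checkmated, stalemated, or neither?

Black to move; black king on h8.
In check: no.
King squares — g7: attacked by Kf8; h7: attacked by Be4; g8: attacked by Kf8.
Legal moves for Black: none.
Not in check and no legal moves → stalemate.

stalemate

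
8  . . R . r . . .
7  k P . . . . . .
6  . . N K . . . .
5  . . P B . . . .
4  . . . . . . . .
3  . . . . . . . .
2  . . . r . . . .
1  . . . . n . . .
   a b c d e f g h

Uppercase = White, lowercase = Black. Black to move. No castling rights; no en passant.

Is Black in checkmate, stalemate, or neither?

Black to move; black king on a7.
In check: yes, from the white knight on c6.
Legal moves for Black: Kxb7, Ka6.
Black is in check but has 2 legal moves → neither.

neither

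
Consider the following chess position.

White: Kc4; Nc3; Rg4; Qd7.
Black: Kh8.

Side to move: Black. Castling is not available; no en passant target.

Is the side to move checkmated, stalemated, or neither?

Black to move; black king on h8.
In check: no.
King squares — g7: attacked by Rg4; h7: attacked by Qd7; g8: attacked by Rg4.
Legal moves for Black: none.
Not in check and no legal moves → stalemate.

stalemate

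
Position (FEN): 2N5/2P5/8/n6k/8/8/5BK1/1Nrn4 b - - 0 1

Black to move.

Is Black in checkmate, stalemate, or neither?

neither

Black to move; black king on h5.
In check: no.
Legal moves for Black include: Kh6, Kg6, Kg5, Kg4, Nb7, Nc6, Nc4, Nb3, Ne3+, Nc3, Nxf2, Nb2, Rxc7, Rc6, Rc5, Rc4, Rc3, Rc2, ... (list truncated; more exist).
Black has legal moves and is not in check → neither.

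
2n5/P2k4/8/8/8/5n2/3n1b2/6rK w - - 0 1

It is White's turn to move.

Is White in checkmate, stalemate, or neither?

checkmate

White to move; white king on h1.
In check: yes, from the black rook on g1.
King squares — g1: attacked by Bf2; g2: attacked by Rg1; h2: attacked by Nf3.
Legal moves for White: none.
In check with no legal moves → checkmate.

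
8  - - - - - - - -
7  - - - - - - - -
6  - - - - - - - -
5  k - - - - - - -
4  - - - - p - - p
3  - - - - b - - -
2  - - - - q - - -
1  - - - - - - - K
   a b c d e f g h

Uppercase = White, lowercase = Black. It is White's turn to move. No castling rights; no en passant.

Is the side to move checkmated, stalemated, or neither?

stalemate

White to move; white king on h1.
In check: no.
King squares — g1: attacked by Be3; g2: attacked by Qe2; h2: attacked by Qe2.
Legal moves for White: none.
Not in check and no legal moves → stalemate.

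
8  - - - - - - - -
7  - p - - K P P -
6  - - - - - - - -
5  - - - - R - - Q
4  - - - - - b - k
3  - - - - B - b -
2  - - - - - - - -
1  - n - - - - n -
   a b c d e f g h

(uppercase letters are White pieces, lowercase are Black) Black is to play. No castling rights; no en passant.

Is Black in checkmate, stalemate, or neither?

Black to move; black king on h4.
In check: yes, from the white queen on h5.
King squares — g3: own bishop; h3: attacked by Qh5; g4: attacked by Qh5; g5: attacked by Re5; h5: attacked by Re5.
Legal moves for Black: none.
In check with no legal moves → checkmate.

checkmate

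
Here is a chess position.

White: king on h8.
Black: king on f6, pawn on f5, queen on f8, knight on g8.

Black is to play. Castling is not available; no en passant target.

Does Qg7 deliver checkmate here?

yes

After Qg7: white king on h8; in check: yes, from the black queen on g7.
King squares — g7: attacked by Kf6; h7: attacked by Qg7; g8: attacked by Qg7.
White has no legal moves → checkmate.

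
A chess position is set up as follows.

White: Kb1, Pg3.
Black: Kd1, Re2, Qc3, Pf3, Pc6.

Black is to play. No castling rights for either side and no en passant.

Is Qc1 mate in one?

yes

After Qc1: white king on b1; in check: yes, from the black queen on c1.
King squares — a1: attacked by Qc1; c1: attacked by Kd1; a2: attacked by Re2; b2: attacked by Qc1; c2: attacked by Qc1.
White has no legal moves → checkmate.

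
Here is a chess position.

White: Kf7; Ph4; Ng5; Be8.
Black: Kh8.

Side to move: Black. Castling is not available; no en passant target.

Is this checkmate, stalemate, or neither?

stalemate

Black to move; black king on h8.
In check: no.
King squares — g7: attacked by Kf7; h7: attacked by Ng5; g8: attacked by Kf7.
Legal moves for Black: none.
Not in check and no legal moves → stalemate.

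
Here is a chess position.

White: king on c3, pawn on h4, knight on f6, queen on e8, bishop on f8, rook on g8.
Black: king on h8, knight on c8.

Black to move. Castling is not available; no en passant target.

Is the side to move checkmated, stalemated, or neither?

checkmate

Black to move; black king on h8.
In check: yes, from the white rook on g8.
King squares — g7: attacked by Bf8; h7: attacked by Nf6; g8: attacked by Nf6.
Legal moves for Black: none.
In check with no legal moves → checkmate.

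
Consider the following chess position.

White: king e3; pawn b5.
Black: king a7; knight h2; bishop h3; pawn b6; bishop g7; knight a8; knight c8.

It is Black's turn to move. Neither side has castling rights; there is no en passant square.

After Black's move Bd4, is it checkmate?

no

After Bd4: white king on e3; in check: yes, from the black bishop on d4.
White has 6 legal replies: Kf4, Ke4, Kxd4, Kd3, Ke2, Kd2.
In check but a legal move exists → not checkmate.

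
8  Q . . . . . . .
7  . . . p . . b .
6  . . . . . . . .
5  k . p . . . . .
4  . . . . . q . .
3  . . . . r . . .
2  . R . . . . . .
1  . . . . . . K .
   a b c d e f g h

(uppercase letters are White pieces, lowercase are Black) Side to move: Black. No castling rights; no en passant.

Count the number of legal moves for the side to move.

0

Black to move; king on a5.
In check: yes, from the white queen on a8.
Legal moves: none.
Count: 0.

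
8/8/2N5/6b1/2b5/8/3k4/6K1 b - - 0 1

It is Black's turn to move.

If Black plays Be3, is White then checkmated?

After Be3: white king on g1; in check: yes, from the black bishop on e3.
White has 3 legal replies: Kh2, Kg2, Kh1.
In check but a legal move exists → not checkmate.

no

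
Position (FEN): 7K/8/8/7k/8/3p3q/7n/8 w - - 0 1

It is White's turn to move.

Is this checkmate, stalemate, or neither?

neither

White to move; white king on h8.
In check: no.
Legal moves for White: Kg8, Kh7, Kg7.
White has 3 legal moves and is not in check → neither.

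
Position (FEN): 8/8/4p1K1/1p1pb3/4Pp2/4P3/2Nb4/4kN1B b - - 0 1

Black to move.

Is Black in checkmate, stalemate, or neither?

Black to move; black king on e1.
In check: yes, from the white knight on c2.
King squares — d1: available; f1: available; d2: own bishop; e2: available; f2: available.
Legal moves for Black: Kf2, Ke2, Kxf1, Kd1.
Black is in check but has 4 legal moves → neither.

neither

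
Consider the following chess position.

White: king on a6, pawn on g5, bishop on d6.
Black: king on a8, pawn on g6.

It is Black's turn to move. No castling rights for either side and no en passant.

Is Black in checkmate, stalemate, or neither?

stalemate

Black to move; black king on a8.
In check: no.
King squares — a7: attacked by Ka6; b7: attacked by Ka6; b8: attacked by Bd6.
Legal moves for Black: none.
Not in check and no legal moves → stalemate.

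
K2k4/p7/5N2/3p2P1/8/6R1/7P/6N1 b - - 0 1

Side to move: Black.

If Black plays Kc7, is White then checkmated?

After Kc7: white king on a8; in check: no.
White is not in check, so this cannot be checkmate.

no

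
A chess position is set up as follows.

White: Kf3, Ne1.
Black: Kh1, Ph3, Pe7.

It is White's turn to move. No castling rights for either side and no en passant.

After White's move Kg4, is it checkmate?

After Kg4: black king on h1; in check: no.
Black is not in check, so this cannot be checkmate.

no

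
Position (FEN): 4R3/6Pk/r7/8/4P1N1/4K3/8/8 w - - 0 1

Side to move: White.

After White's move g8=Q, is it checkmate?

yes

After g8=Q: black king on h7; in check: yes, from the white queen on g8.
King squares — g6: attacked by Qg8; h6: attacked by Ng4; g7: attacked by Qg8; g8: attacked by Re8; h8: attacked by Qg8.
Black has no legal moves → checkmate.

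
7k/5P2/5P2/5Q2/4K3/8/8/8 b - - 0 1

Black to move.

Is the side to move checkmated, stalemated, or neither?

Black to move; black king on h8.
In check: no.
King squares — g7: attacked by Pf6; h7: attacked by Qf5; g8: attacked by Pf7.
Legal moves for Black: none.
Not in check and no legal moves → stalemate.

stalemate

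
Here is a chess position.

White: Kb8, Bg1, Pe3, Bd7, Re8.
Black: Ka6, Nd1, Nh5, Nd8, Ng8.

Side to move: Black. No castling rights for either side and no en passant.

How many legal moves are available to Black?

17

Black to move; king on a6.
In check: no.
Legal moves: Ne7, Nh6, Ngf6, Nf7, Nb7, Ne6, Nc6+, Kb6, Ka5, Ng7, Nhf6, Nf4, Ng3, Nxe3, Nc3, Nf2, Nb2.
Count: 17.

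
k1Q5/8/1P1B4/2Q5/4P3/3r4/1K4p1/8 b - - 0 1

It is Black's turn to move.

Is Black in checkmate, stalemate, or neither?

checkmate

Black to move; black king on a8.
In check: yes, from the white queen on c8.
King squares — a7: attacked by Pb6; b7: attacked by Qc8; b8: attacked by Bd6.
Legal moves for Black: none.
In check with no legal moves → checkmate.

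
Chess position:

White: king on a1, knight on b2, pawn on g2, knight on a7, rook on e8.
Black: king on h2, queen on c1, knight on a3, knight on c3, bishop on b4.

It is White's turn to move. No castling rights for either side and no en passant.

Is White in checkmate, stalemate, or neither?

White to move; white king on a1.
In check: yes, from the black queen on c1.
King squares — b1: attacked by Qc1; a2: attacked by Nc3; b2: own knight.
Legal moves for White: none.
In check with no legal moves → checkmate.

checkmate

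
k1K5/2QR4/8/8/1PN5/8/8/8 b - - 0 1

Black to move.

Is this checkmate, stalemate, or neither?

Black to move; black king on a8.
In check: no.
King squares — a7: attacked by Qc7; b7: attacked by Qc7; b8: attacked by Qc7.
Legal moves for Black: none.
Not in check and no legal moves → stalemate.

stalemate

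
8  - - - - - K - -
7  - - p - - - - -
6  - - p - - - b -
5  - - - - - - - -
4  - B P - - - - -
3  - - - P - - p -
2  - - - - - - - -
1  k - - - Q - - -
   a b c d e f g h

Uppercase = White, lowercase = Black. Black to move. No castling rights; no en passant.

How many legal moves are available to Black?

2

Black to move; king on a1.
In check: yes, from the white queen on e1.
Legal moves: Kb2, Ka2.
Count: 2.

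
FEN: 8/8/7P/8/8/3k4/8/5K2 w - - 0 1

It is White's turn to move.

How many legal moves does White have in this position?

White to move; king on f1.
In check: no.
Legal moves: Kg2, Kf2, Kg1, Ke1, h7.
Count: 5.

5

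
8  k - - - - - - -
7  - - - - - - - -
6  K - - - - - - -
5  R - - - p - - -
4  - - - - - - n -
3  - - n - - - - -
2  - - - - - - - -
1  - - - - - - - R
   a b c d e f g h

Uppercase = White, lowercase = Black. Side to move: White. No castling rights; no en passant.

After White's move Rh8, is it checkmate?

yes

After Rh8: black king on a8; in check: yes, from the white rook on h8.
King squares — a7: attacked by Ka6; b7: attacked by Ka6; b8: attacked by Rh8.
Black has no legal moves → checkmate.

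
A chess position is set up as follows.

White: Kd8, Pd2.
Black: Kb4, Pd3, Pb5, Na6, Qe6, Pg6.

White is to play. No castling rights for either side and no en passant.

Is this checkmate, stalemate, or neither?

stalemate

White to move; white king on d8.
In check: no.
King squares — c7: attacked by Na6; d7: attacked by Qe6; e7: attacked by Qe6; c8: attacked by Qe6; e8: attacked by Qe6.
Legal moves for White: none.
Not in check and no legal moves → stalemate.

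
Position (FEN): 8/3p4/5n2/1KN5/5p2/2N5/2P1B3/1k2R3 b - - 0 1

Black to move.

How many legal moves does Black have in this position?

Black to move; king on b1.
In check: yes, from the white rook on e1 and the white knight on c3.
Legal moves: Kxc2, Kb2.
Count: 2.

2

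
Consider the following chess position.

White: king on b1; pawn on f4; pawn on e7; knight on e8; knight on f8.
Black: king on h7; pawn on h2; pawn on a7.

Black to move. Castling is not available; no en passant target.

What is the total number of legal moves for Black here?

Black to move; king on h7.
In check: yes, from the white knight on f8.
Legal moves: Kh8, Kg8, Kh6.
Count: 3.

3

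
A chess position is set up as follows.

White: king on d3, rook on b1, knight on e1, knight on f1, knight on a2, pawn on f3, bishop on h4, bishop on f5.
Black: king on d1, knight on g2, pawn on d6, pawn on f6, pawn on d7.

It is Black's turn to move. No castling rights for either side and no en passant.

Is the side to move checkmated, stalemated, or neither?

Black to move; black king on d1.
In check: yes, from the white rook on b1.
King squares — c1: attacked by Rb1; e1: attacked by Rb1; c2: attacked by Ne1; d2: attacked by Nf1; e2: attacked by Kd3.
Legal moves for Black: none.
In check with no legal moves → checkmate.

checkmate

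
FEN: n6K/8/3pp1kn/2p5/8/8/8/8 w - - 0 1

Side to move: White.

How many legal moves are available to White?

0

White to move; king on h8.
In check: no.
Legal moves: none.
Count: 0.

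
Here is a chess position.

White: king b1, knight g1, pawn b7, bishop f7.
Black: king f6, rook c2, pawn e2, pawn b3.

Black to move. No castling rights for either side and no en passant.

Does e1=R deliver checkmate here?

After e1=R: white king on b1; in check: yes, from the black rook on e1.
King squares — a1: attacked by Re1; c1: attacked by Re1; a2: attacked by Rc2; b2: attacked by Rc2; c2: attacked by Pb3.
White has no legal moves → checkmate.

yes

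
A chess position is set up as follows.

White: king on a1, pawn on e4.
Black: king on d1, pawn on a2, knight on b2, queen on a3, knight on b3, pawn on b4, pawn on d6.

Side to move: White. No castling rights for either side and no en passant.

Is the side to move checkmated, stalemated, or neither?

White to move; white king on a1.
In check: yes, from the black knight on b3.
King squares — b1: attacked by Pa2; a2: attacked by Qa3; b2: attacked by Qa3.
Legal moves for White: none.
In check with no legal moves → checkmate.

checkmate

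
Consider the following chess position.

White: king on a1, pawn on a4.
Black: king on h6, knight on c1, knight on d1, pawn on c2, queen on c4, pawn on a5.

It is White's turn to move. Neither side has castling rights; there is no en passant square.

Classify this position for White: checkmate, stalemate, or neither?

White to move; white king on a1.
In check: no.
King squares — b1: attacked by Pc2; a2: attacked by Nc1; b2: attacked by Nd1.
Legal moves for White: none.
Not in check and no legal moves → stalemate.

stalemate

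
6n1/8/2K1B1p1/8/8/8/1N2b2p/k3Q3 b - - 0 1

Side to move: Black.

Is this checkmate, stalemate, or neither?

neither

Black to move; black king on a1.
In check: yes, from the white queen on e1.
Legal moves for Black: Kxb2, Bd1.
Black is in check but has 2 legal moves → neither.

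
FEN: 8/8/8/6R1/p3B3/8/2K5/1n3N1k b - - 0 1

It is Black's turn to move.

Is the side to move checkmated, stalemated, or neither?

checkmate

Black to move; black king on h1.
In check: yes, from the white bishop on e4.
King squares — g1: attacked by Rg5; g2: attacked by Be4; h2: attacked by Nf1.
Legal moves for Black: none.
In check with no legal moves → checkmate.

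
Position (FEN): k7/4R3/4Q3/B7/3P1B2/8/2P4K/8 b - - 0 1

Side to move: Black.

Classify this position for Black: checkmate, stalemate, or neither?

Black to move; black king on a8.
In check: no.
King squares — a7: attacked by Re7; b7: attacked by Re7; b8: attacked by Bf4.
Legal moves for Black: none.
Not in check and no legal moves → stalemate.

stalemate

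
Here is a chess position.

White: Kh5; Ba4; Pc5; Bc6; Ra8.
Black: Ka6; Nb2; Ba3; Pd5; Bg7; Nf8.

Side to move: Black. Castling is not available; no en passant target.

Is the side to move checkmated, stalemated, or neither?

Black to move; black king on a6.
In check: yes, from the white rook on a8.
King squares — a5: attacked by Ra8; b5: attacked by Ba4; b6: attacked by Pc5; a7: attacked by Ra8; b7: attacked by Bc6.
Legal moves for Black: none.
In check with no legal moves → checkmate.

checkmate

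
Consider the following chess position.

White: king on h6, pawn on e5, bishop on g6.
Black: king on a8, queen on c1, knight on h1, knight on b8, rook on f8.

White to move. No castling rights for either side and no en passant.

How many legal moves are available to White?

3

White to move; king on h6.
In check: yes, from the black queen on c1.
Legal moves: Kh7, Kg7, Kh5.
Count: 3.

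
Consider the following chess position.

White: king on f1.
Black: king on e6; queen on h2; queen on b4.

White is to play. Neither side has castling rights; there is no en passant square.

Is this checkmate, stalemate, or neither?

White to move; white king on f1.
In check: no.
King squares — e1: attacked by Qb4; g1: attacked by Qh2; e2: attacked by Qh2; f2: attacked by Qh2; g2: attacked by Qh2.
Legal moves for White: none.
Not in check and no legal moves → stalemate.

stalemate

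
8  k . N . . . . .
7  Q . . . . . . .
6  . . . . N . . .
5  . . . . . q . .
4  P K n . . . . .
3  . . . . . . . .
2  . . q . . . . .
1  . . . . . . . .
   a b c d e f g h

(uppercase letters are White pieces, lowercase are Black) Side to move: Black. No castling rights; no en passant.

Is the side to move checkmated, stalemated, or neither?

Black to move; black king on a8.
In check: yes, from the white queen on a7.
King squares — a7: attacked by Nc8; b7: attacked by Qa7; b8: attacked by Qa7.
Legal moves for Black: none.
In check with no legal moves → checkmate.

checkmate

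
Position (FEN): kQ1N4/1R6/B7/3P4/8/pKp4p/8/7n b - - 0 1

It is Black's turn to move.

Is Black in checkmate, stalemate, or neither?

Black to move; black king on a8.
In check: yes, from the white queen on b8.
King squares — a7: attacked by Rb7; b7: attacked by Ba6; b8: attacked by Rb7.
Legal moves for Black: none.
In check with no legal moves → checkmate.

checkmate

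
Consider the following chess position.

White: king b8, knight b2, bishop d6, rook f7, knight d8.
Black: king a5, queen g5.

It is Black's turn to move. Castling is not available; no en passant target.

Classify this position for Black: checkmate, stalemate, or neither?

Black to move; black king on a5.
In check: no.
Legal moves for Black include: Qg8, Qxd8+, Qg7, Qe7, Qh6, Qg6, Qf6, Qh5, Qf5, Qe5, Qd5, Qc5, Qb5+, Qh4, Qg4, Qf4, Qg3, Qe3, ... (list truncated; more exist).
Black has legal moves and is not in check → neither.

neither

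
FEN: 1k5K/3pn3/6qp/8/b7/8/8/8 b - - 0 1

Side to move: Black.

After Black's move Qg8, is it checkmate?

After Qg8: white king on h8; in check: yes, from the black queen on g8.
King squares — g7: attacked by Qg8; h7: attacked by Qg8; g8: attacked by Ne7.
White has no legal moves → checkmate.

yes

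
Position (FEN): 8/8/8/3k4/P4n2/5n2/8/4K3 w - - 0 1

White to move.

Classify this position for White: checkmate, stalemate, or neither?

White to move; white king on e1.
In check: yes, from the black knight on f3.
King squares — d1: available; f1: available; d2: attacked by Nf3; e2: attacked by Nf4; f2: available.
Legal moves for White: Kf2, Kf1, Kd1.
White is in check but has 3 legal moves → neither.

neither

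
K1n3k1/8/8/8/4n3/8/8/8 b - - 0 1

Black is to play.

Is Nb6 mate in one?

After Nb6: white king on a8; in check: yes, from the black knight on b6.
White has 3 legal replies: Kb8, Kb7, Ka7.
In check but a legal move exists → not checkmate.

no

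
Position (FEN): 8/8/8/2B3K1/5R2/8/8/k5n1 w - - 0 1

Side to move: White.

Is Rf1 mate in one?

no

After Rf1: black king on a1; in check: yes, from the white rook on f1.
Black has 2 legal replies: Kb2, Ka2.
In check but a legal move exists → not checkmate.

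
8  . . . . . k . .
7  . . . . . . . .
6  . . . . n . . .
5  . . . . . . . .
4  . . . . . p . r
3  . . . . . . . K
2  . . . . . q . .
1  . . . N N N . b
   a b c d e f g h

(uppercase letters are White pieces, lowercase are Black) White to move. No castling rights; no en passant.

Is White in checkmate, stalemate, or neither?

checkmate

White to move; white king on h3.
In check: yes, from the black rook on h4.
King squares — g2: attacked by Bh1; h2: attacked by Qf2; g3: attacked by Qf2; g4: attacked by Rh4; h4: attacked by Qf2.
Legal moves for White: none.
In check with no legal moves → checkmate.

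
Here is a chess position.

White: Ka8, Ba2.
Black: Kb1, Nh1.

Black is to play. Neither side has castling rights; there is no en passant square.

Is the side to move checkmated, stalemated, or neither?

Black to move; black king on b1.
In check: yes, from the white bishop on a2.
King squares — a1: available; c1: available; a2: available; b2: available; c2: available.
Legal moves for Black: Kc2, Kb2, Kxa2, Kc1, Ka1.
Black is in check but has 5 legal moves → neither.

neither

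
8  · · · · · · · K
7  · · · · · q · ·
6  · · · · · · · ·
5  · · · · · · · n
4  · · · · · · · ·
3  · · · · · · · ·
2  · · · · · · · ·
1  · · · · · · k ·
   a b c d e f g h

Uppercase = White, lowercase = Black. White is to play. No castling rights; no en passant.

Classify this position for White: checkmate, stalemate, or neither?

White to move; white king on h8.
In check: no.
King squares — g7: attacked by Nh5; h7: attacked by Qf7; g8: attacked by Qf7.
Legal moves for White: none.
Not in check and no legal moves → stalemate.

stalemate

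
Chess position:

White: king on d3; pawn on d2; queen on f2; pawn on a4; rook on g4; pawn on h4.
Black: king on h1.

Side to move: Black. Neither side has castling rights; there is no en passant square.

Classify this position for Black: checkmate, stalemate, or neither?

Black to move; black king on h1.
In check: no.
King squares — g1: attacked by Qf2; g2: attacked by Qf2; h2: attacked by Qf2.
Legal moves for Black: none.
Not in check and no legal moves → stalemate.

stalemate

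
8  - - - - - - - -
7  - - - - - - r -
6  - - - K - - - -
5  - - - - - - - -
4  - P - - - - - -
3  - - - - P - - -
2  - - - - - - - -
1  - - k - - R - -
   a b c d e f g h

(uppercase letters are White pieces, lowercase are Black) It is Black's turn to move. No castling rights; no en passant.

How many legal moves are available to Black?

3

Black to move; king on c1.
In check: yes, from the white rook on f1.
Legal moves: Kd2, Kc2, Kb2.
Count: 3.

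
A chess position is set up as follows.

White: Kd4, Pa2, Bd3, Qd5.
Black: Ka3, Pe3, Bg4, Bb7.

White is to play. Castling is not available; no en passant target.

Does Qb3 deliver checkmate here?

yes

After Qb3: black king on a3; in check: yes, from the white queen on b3.
King squares — a2: attacked by Qb3; b2: attacked by Qb3; b3: attacked by Pa2; a4: attacked by Qb3; b4: attacked by Qb3.
Black has no legal moves → checkmate.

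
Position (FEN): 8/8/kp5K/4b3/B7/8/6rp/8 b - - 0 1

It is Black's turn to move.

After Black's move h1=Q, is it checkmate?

After h1=Q: white king on h6; in check: yes, from the black queen on h1.
King squares — g5: attacked by Rg2; h5: attacked by Qh1; g6: attacked by Rg2; g7: attacked by Rg2; h7: attacked by Qh1.
White has no legal moves → checkmate.

yes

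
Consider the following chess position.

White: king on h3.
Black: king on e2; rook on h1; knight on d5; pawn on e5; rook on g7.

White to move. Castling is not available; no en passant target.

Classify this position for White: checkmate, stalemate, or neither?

White to move; white king on h3.
In check: yes, from the black rook on h1.
King squares — g2: attacked by Rg7; h2: attacked by Rh1; g3: attacked by Rg7; g4: attacked by Rg7; h4: attacked by Rh1.
Legal moves for White: none.
In check with no legal moves → checkmate.

checkmate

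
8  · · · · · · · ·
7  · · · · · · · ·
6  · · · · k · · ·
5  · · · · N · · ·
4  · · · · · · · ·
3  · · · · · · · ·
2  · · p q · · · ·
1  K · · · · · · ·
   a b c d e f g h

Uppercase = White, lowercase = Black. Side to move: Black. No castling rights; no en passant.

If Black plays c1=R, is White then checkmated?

yes

After c1=R: white king on a1; in check: yes, from the black rook on c1.
King squares — b1: attacked by Rc1; a2: attacked by Qd2; b2: attacked by Qd2.
White has no legal moves → checkmate.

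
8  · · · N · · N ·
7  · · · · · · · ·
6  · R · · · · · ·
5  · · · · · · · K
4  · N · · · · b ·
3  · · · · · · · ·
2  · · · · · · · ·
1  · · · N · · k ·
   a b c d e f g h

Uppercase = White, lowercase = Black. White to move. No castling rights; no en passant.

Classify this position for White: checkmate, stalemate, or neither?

neither

White to move; white king on h5.
In check: yes, from the black bishop on g4.
Legal moves for White: Kh6, Kg6, Kg5, Kh4, Kxg4.
White is in check but has 5 legal moves → neither.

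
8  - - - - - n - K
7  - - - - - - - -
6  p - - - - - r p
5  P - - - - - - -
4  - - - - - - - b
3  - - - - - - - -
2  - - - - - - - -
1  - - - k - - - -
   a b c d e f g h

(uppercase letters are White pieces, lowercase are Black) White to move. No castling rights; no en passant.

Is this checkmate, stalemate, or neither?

stalemate

White to move; white king on h8.
In check: no.
King squares — g7: attacked by Rg6; h7: attacked by Nf8; g8: attacked by Rg6.
Legal moves for White: none.
Not in check and no legal moves → stalemate.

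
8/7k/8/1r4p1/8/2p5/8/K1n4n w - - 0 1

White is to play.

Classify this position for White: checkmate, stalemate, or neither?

stalemate

White to move; white king on a1.
In check: no.
King squares — b1: attacked by Rb5; a2: attacked by Nc1; b2: attacked by Pc3.
Legal moves for White: none.
Not in check and no legal moves → stalemate.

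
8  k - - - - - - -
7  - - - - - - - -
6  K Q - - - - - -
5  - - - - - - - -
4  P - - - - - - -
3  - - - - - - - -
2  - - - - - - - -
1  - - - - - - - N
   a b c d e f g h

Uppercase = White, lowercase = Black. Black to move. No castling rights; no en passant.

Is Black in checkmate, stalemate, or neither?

Black to move; black king on a8.
In check: no.
King squares — a7: attacked by Ka6; b7: attacked by Ka6; b8: attacked by Qb6.
Legal moves for Black: none.
Not in check and no legal moves → stalemate.

stalemate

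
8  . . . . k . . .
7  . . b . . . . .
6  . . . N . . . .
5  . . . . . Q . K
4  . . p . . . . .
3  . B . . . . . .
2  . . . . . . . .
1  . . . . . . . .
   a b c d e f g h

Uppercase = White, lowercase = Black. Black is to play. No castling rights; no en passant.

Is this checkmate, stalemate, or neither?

Black to move; black king on e8.
In check: yes, from the white knight on d6.
King squares — d7: attacked by Qf5; e7: available; f7: attacked by Qf5; d8: available; f8: attacked by Qf5.
Legal moves for Black: Kd8, Ke7, Bxd6.
Black is in check but has 3 legal moves → neither.

neither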